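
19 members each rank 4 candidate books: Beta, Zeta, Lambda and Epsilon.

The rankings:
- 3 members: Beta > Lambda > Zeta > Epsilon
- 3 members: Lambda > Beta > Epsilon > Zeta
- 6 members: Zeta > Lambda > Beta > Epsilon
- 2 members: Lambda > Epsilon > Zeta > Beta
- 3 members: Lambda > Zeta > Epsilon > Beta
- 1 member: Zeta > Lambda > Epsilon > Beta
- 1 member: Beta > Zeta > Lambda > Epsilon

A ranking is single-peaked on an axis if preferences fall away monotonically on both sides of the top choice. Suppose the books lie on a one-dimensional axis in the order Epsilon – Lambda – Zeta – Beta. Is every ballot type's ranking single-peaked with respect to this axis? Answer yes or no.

no

Axis positions: Epsilon=1, Lambda=2, Zeta=3, Beta=4.
Ballot type 1: ranking walks positions 4-2-3-1; Lambda is ranked above Zeta even though Zeta lies between Lambda and the peak Beta on the axis — preferences dip and rise again. Not single-peaked.
Ballot type 2: ranking walks positions 2-4-1-3; Beta is ranked above Zeta even though Zeta lies between Beta and the peak Lambda on the axis — preferences dip and rise again. Not single-peaked.
Ballot type 3 (peak Zeta at position 3): ranking walks positions 3-2-4-1, expanding outward from the peak — single-peaked.
Ballot type 4 (peak Lambda at position 2): ranking walks positions 2-1-3-4, expanding outward from the peak — single-peaked.
Ballot type 5 (peak Lambda at position 2): ranking walks positions 2-3-1-4, expanding outward from the peak — single-peaked.
Ballot type 6 (peak Zeta at position 3): ranking walks positions 3-2-1-4, expanding outward from the peak — single-peaked.
Ballot type 7 (peak Beta at position 4): ranking walks positions 4-3-2-1, expanding outward from the peak — single-peaked.
Ballot type 1 violates single-peakedness, so the profile is not single-peaked on this axis.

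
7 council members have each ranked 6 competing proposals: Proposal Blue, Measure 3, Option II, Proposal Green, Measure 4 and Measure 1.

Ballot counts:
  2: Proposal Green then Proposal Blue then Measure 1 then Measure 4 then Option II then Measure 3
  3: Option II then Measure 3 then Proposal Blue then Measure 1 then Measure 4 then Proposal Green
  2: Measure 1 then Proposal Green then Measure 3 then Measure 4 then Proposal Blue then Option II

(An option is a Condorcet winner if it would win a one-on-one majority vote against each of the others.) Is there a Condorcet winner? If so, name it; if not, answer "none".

Head-to-head results (7 council members):
Proposal Blue vs Measure 3: 2 to 5, Measure 3.
Proposal Blue vs Option II: 2+2 = 4 for Proposal Blue, 3 for Option II — Proposal Blue by 4–3.
Proposal Blue vs Proposal Green: 3 for Proposal Blue, 4 for Proposal Green — Proposal Green by 4–3.
Proposal Blue vs Measure 4: 2+3 = 5 for Proposal Blue, 2 for Measure 4 — Proposal Blue by 5–2.
Proposal Blue vs Measure 1: Proposal Blue is ranked higher on 2+3 = 5 ballots, Measure 1 on 2. Proposal Blue wins 5–2.
Measure 3 vs Option II: Measure 3 is ranked higher on 2 ballots, Option II on 5. Option II wins 5–2.
Measure 3 vs Proposal Green: Measure 3 is ranked higher on 3 ballots, Proposal Green on 4. Proposal Green wins 4–3.
Measure 3 vs Measure 4: Measure 3 preferred on 3+2 = 5 ballots; Measure 3 wins 5–2.
Measure 3 vs Measure 1: 3 for Measure 3, 4 for Measure 1 — Measure 1 by 4–3.
Option II vs Proposal Green: Option II preferred on 3 ballots; Proposal Green wins 4–3.
Option II vs Measure 4: Option II preferred on 3 ballots; Measure 4 wins 4–3.
Option II vs Measure 1: Option II preferred on 3 ballots; Measure 1 wins 4–3.
Proposal Green vs Measure 4: 4 to 3, Proposal Green.
Proposal Green vs Measure 1: Proposal Green preferred on 2 ballots; Measure 1 wins 5–2.
Measure 4 vs Measure 1: Measure 4 preferred on 0 ballots; Measure 1 wins 7–0.
No option is unbeaten: Proposal Blue loses to Measure 3; Measure 3 loses to Option II; Option II loses to Proposal Blue; Proposal Green loses to Measure 1; Measure 4 loses to Proposal Blue; Measure 1 loses to Proposal Blue. In particular Proposal Blue > Option II > Measure 3 > Proposal Blue is a majority cycle — no Condorcet winner exists.

none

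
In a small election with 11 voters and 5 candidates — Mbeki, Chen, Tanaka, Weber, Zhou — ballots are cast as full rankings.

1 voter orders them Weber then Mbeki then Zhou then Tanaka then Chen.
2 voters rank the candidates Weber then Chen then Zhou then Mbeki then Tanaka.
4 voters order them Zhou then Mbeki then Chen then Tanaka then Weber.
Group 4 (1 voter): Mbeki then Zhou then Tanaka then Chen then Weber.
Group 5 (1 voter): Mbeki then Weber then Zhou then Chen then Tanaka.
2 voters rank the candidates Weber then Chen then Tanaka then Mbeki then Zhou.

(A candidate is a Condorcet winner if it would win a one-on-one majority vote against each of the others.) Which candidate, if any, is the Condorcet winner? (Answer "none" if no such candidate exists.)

Check each pair by majority over 11 ballots:
Mbeki vs Chen: Mbeki, 7–4.
Mbeki vs Tanaka: Mbeki, 9–2.
Mbeki–Weber: Mbeki 6–5.
Mbeki vs Zhou: Zhou, 6–5.
Chen–Tanaka: Chen 9–2.
Chen–Weber: Weber 6–5.
Chen vs Zhou: Zhou wins 7–4.
Tanaka vs Weber: Weber wins 6–5.
Tanaka vs Zhou: Zhou wins 9–2.
Weber vs Zhou: Weber wins 6–5.
Every candidate loses at least once (Mbeki loses to Zhou; Chen loses to Mbeki; Tanaka loses to Mbeki; Weber loses to Mbeki; Zhou loses to Weber). The majority relation contains the cycle Mbeki beats Weber beats Zhou beats Mbeki, so there is no Condorcet winner.

none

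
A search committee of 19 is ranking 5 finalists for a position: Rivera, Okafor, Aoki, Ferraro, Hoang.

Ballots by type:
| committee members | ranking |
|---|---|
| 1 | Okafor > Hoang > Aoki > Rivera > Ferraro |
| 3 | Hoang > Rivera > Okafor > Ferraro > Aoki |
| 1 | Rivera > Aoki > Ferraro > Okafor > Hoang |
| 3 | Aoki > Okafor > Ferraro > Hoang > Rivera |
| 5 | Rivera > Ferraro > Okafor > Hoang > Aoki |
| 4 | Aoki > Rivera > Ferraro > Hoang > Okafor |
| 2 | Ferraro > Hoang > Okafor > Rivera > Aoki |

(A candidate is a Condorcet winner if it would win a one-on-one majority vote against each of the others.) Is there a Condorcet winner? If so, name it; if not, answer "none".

Head-to-head results (19 committee members):
Rivera–Okafor: Rivera 13–6.
Rivera vs Aoki: Rivera, 11–8.
Rivera–Ferraro: Rivera 14–5.
Rivera–Hoang: Rivera 10–9.
Okafor vs Aoki: Okafor, 11–8.
Okafor vs Ferraro: Ferraro wins 12–7.
Okafor–Hoang: Okafor 10–9.
Aoki–Ferraro: Ferraro 10–9.
Aoki vs Hoang: Hoang wins 11–8.
Ferraro–Hoang: Ferraro 15–4.
Rivera beats each of Okafor, Aoki, Ferraro, Hoang — Rivera is the Condorcet winner.

Rivera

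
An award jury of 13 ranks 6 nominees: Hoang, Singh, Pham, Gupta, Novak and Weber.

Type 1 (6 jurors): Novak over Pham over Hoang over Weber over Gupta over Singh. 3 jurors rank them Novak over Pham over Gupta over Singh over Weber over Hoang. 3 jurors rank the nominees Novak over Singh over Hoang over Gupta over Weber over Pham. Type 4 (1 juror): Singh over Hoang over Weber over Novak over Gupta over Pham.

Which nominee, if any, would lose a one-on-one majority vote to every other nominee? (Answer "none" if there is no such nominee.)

none

Pairwise majorities:
Hoang vs Singh: Singh wins 7–6.
Hoang–Pham: Pham 9–4.
Hoang vs Gupta: 6+3+1 = 10 for Hoang, 3 for Gupta — Hoang by 10–3.
Hoang vs Novak: Novak, 12–1.
Hoang vs Weber: 10 to 3, Hoang.
Singh vs Pham: Singh is ranked higher on 3+1 = 4 ballots, Pham on 9. Pham wins 9–4.
Singh vs Gupta: Gupta, 9–4.
Singh–Novak: Novak 12–1.
Singh vs Weber: Singh preferred on 3+3+1 = 7 ballots; Singh wins 7–6.
Pham vs Gupta: 9 to 4, Pham.
Pham–Novak: Novak 13–0.
Pham vs Weber: Pham is ranked higher on 6+3 = 9 ballots, Weber on 4. Pham wins 9–4.
Gupta vs Novak: Novak wins 13–0.
Gupta vs Weber: 3+3 = 6 for Gupta, 7 for Weber — Weber by 7–6.
Novak vs Weber: Novak, 12–1.
Each nominee has at least one pairwise win (Hoang beats Gupta; Singh beats Hoang; Pham beats Hoang; Gupta beats Singh; Novak beats Hoang; Weber beats Gupta) — no Condorcet loser.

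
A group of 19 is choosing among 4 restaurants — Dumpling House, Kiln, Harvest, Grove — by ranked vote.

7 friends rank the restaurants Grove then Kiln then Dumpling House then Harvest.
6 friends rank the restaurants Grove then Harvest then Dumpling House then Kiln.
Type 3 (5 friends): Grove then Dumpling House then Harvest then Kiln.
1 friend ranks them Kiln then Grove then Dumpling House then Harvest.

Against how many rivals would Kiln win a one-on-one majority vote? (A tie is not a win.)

Kiln against each rival (19 friends):
Kiln vs Dumpling House: Dumpling House, 11–8.
Kiln vs Harvest: Harvest wins 11–8.
Kiln vs Grove: Kiln preferred on 1 ballot; Grove wins 18–1.
Kiln beats no one; loses to Dumpling House, Harvest, Grove — 0 pairwise wins.

0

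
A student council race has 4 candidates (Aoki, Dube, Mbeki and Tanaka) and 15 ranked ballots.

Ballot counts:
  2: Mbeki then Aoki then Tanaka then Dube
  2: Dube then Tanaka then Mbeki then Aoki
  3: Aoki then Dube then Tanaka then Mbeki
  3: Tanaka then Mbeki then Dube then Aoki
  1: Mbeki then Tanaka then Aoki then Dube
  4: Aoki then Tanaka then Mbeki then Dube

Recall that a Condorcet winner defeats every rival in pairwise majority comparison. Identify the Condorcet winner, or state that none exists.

none

Head-to-head results (15 voters):
Aoki vs Dube: Aoki preferred on 2+3+1+4 = 10 ballots; Aoki wins 10–5.
Aoki vs Mbeki: Aoki is ranked higher on 3+4 = 7 ballots, Mbeki on 8. Mbeki wins 8–7.
Aoki vs Tanaka: 2+3+4 = 9 for Aoki, 6 for Tanaka — Aoki by 9–6.
Dube vs Mbeki: 2+3 = 5 for Dube, 10 for Mbeki — Mbeki by 10–5.
Dube vs Tanaka: Dube is ranked higher on 2+3 = 5 ballots, Tanaka on 10. Tanaka wins 10–5.
Mbeki vs Tanaka: Mbeki preferred on 2+1 = 3 ballots; Tanaka wins 12–3.
Each candidate drops at least one matchup (Aoki loses to Mbeki; Dube loses to Aoki; Mbeki loses to Tanaka; Tanaka loses to Aoki); the cycle Aoki → Tanaka → Mbeki → Aoki rules out a Condorcet winner.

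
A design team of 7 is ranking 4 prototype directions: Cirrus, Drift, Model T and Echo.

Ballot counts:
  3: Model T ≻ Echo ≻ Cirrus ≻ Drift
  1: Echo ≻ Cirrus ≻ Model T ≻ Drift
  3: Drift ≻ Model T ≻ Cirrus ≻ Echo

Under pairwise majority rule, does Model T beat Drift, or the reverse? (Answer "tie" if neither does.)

Model T

Ballots ranking Model T above Drift: 3 + 1 = 4.
Ballots ranking Drift above Model T: 7 − 4 = 3.
Model T wins the head-to-head 4–3.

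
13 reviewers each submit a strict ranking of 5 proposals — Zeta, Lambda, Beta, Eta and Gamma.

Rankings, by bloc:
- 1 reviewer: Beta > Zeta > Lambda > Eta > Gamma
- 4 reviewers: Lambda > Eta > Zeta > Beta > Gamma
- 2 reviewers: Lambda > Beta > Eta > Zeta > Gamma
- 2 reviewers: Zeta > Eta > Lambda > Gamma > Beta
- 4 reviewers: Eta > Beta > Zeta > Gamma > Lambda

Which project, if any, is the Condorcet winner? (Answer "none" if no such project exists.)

none

Pairwise majorities:
Zeta vs Lambda: Zeta wins 7–6.
Zeta–Beta: Beta 7–6.
Zeta vs Eta: 1+2 = 3 for Zeta, 10 for Eta — Eta by 10–3.
Zeta–Gamma: Zeta 13–0.
Lambda–Beta: Lambda 8–5.
Lambda–Eta: Lambda 7–6.
Lambda vs Gamma: Lambda preferred on 1+4+2+2 = 9 ballots; Lambda wins 9–4.
Beta vs Eta: Eta wins 10–3.
Beta vs Gamma: Beta wins 11–2.
Eta vs Gamma: 13 to 0, Eta.
Every project loses at least once (Zeta loses to Beta; Lambda loses to Zeta; Beta loses to Lambda; Eta loses to Lambda; Gamma loses to Zeta). The majority relation contains the cycle Zeta beats Lambda beats Beta beats Zeta, so there is no Condorcet winner.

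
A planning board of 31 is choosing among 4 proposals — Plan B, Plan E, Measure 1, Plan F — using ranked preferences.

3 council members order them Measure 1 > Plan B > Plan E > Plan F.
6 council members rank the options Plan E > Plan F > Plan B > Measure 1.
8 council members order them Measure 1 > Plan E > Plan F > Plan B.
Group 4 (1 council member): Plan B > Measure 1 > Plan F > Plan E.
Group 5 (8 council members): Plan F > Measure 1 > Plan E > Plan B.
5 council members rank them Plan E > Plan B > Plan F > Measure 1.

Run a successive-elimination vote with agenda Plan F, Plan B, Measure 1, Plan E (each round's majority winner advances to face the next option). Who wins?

Round 1: Plan F vs Plan B — 22–9, Plan F advances.
Round 2: Plan F vs Measure 1 — 19–12, Plan F advances.
Round 3: Plan F vs Plan E — 9–22, Plan E advances.
The agenda winner is Plan E.

Plan E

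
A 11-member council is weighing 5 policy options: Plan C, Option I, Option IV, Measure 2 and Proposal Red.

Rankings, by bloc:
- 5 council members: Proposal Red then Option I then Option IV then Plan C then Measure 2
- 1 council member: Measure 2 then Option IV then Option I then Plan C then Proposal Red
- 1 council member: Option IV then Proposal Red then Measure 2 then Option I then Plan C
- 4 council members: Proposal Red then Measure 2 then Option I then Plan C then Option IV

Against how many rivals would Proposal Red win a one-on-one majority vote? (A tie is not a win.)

4

Proposal Red against each rival (11 council members):
Proposal Red vs Plan C: Proposal Red preferred on 5+1+4 = 10 ballots; Proposal Red wins 10–1.
Proposal Red vs Option I: 10 to 1, Proposal Red.
Proposal Red vs Option IV: Proposal Red, 9–2.
Proposal Red vs Measure 2: Proposal Red wins 10–1.
Proposal Red beats Plan C, Option I, Option IV, Measure 2 — 4 pairwise wins.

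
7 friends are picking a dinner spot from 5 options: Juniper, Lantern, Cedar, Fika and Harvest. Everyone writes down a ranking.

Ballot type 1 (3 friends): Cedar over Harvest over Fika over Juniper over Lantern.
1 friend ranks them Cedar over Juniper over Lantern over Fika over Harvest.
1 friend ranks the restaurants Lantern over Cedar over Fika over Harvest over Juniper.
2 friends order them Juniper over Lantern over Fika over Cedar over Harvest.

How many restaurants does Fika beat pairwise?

Fika against each rival (7 friends):
Fika–Juniper: Fika 4–3.
Fika–Lantern: Lantern 4–3.
Fika vs Cedar: Cedar wins 5–2.
Fika vs Harvest: Fika wins 4–3.
Fika beats Juniper, Harvest; loses to Lantern, Cedar — 2 pairwise wins.

2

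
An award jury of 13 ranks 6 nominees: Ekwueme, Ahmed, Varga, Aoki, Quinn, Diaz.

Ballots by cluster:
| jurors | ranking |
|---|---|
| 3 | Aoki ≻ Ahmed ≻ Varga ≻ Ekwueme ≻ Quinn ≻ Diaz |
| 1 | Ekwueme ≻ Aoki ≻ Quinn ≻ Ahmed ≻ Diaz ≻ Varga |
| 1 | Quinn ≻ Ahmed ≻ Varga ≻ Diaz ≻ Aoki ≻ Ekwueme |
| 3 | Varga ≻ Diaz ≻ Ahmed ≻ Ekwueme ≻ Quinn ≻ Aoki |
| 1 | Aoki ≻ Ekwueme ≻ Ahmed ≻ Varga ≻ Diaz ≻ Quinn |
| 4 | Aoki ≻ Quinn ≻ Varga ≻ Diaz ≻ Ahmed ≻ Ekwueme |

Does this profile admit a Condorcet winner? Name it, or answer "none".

Pairwise majorities:
Ekwueme vs Ahmed: 2 to 11, Ahmed.
Ekwueme vs Varga: 2 to 11, Varga.
Ekwueme vs Aoki: Ekwueme is ranked higher on 1+3 = 4 ballots, Aoki on 9. Aoki wins 9–4.
Ekwueme vs Quinn: Ekwueme is ranked higher on 3+1+3+1 = 8 ballots, Quinn on 5. Ekwueme wins 8–5.
Ekwueme vs Diaz: 3+1+1 = 5 for Ekwueme, 8 for Diaz — Diaz by 8–5.
Ahmed vs Varga: 6 to 7, Varga.
Ahmed vs Aoki: Ahmed is ranked higher on 1+3 = 4 ballots, Aoki on 9. Aoki wins 9–4.
Ahmed vs Quinn: 3+3+1 = 7 for Ahmed, 6 for Quinn — Ahmed by 7–6.
Ahmed vs Diaz: Ahmed preferred on 3+1+1+1 = 6 ballots; Diaz wins 7–6.
Varga vs Aoki: 1+3 = 4 for Varga, 9 for Aoki — Aoki by 9–4.
Varga vs Quinn: Varga is ranked higher on 3+3+1 = 7 ballots, Quinn on 6. Varga wins 7–6.
Varga vs Diaz: 12 to 1, Varga.
Aoki vs Quinn: 9 to 4, Aoki.
Aoki vs Diaz: Aoki preferred on 3+1+1+4 = 9 ballots; Aoki wins 9–4.
Quinn vs Diaz: Quinn is ranked higher on 3+1+1+4 = 9 ballots, Diaz on 4. Quinn wins 9–4.
Aoki wins every pairwise contest, so Aoki is the Condorcet winner.

Aoki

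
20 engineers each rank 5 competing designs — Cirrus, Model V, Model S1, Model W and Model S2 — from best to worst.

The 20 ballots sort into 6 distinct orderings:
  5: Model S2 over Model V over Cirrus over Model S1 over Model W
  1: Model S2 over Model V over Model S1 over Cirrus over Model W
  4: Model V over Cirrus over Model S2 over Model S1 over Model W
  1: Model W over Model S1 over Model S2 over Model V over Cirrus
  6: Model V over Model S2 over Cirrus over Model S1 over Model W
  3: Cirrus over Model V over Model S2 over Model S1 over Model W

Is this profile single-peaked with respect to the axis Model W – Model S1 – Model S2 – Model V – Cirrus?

Axis positions: Model W=1, Model S1=2, Model S2=3, Model V=4, Cirrus=5.
Bloc 1 (peak Model S2 at position 3): ranking walks positions 3-4-5-2-1, expanding outward from the peak — single-peaked.
Bloc 2 (peak Model S2 at position 3): ranking walks positions 3-4-2-5-1, expanding outward from the peak — single-peaked.
Bloc 3 (peak Model V at position 4): ranking walks positions 4-5-3-2-1, expanding outward from the peak — single-peaked.
Bloc 4 (peak Model W at position 1): ranking walks positions 1-2-3-4-5, expanding outward from the peak — single-peaked.
Bloc 5 (peak Model V at position 4): ranking walks positions 4-3-5-2-1, expanding outward from the peak — single-peaked.
Bloc 6 (peak Cirrus at position 5): ranking walks positions 5-4-3-2-1, expanding outward from the peak — single-peaked.
Every ranking is single-peaked on this axis.

yes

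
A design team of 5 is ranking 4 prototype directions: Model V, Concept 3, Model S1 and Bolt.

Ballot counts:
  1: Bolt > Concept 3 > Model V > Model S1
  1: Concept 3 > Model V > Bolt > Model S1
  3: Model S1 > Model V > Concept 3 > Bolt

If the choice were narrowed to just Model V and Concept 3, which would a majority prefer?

Model V

Ballots ranking Model V above Concept 3: 3.
Ballots ranking Concept 3 above Model V: 5 − 3 = 2.
Model V wins the head-to-head 3–2.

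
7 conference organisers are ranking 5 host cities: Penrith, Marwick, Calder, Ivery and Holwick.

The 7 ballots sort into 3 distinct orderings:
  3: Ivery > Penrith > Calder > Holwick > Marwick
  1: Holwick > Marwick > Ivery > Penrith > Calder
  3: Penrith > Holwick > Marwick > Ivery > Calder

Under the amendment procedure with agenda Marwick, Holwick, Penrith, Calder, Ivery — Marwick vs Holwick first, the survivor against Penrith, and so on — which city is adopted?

Ivery

Round 1: Marwick vs Holwick — 0–7, Holwick advances.
Round 2: Holwick vs Penrith — 1–6, Penrith advances.
Round 3: Penrith vs Calder — 7–0, Penrith advances.
Round 4: Penrith vs Ivery — 3–4, Ivery advances.
The agenda winner is Ivery.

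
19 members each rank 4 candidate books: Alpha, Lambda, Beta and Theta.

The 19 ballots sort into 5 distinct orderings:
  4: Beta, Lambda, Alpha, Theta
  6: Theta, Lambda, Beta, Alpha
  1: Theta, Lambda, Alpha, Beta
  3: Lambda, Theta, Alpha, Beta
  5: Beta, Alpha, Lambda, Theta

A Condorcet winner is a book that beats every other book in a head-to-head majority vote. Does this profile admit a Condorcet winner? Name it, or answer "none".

Lambda

Check each pair by majority over 19 ballots:
Alpha vs Lambda: 5 to 14, Lambda.
Alpha vs Beta: 1+3 = 4 for Alpha, 15 for Beta — Beta by 15–4.
Alpha vs Theta: 9 to 10, Theta.
Lambda vs Beta: Lambda is ranked higher on 6+1+3 = 10 ballots, Beta on 9. Lambda wins 10–9.
Lambda vs Theta: Lambda preferred on 4+3+5 = 12 ballots; Lambda wins 12–7.
Beta vs Theta: 9 to 10, Theta.
Lambda wins every pairwise contest, so Lambda is the Condorcet winner.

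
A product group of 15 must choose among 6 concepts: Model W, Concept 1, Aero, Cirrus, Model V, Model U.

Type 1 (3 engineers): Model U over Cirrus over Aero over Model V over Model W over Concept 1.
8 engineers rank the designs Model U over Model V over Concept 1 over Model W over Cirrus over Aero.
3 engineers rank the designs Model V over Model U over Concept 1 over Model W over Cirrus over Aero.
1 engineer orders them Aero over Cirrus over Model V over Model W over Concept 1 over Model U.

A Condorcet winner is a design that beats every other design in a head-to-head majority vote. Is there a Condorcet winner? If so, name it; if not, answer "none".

Model U

Pairwise majorities:
Model W–Concept 1: Concept 1 11–4.
Model W vs Aero: Model W, 11–4.
Model W vs Cirrus: Model W wins 11–4.
Model W–Model V: Model V 15–0.
Model W vs Model U: Model U, 14–1.
Concept 1–Aero: Concept 1 11–4.
Concept 1 vs Cirrus: Concept 1 wins 11–4.
Concept 1 vs Model V: Model V, 15–0.
Concept 1 vs Model U: Model U, 14–1.
Aero–Cirrus: Cirrus 14–1.
Aero vs Model V: Model V wins 11–4.
Aero–Model U: Model U 14–1.
Cirrus vs Model V: Model V wins 11–4.
Cirrus vs Model U: Model U wins 14–1.
Model V–Model U: Model U 11–4.
Model U defeats every rival head-to-head and is the Condorcet winner.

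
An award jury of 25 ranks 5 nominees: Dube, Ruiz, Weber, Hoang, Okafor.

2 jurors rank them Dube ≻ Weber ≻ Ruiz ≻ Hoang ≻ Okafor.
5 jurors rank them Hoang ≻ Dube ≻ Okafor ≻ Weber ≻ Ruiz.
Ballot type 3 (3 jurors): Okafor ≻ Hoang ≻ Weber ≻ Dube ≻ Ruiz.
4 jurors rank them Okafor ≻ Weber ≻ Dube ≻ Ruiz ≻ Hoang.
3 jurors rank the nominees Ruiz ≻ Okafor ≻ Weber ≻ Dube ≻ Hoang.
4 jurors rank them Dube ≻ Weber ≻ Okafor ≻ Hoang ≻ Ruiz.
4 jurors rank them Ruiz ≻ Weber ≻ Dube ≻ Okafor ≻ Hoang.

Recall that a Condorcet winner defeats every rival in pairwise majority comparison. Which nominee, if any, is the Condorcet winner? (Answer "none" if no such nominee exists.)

Check each pair by majority over 25 ballots:
Dube vs Ruiz: Dube, 18–7.
Dube vs Weber: Weber, 14–11.
Dube–Hoang: Dube 17–8.
Dube vs Okafor: Dube, 15–10.
Ruiz–Weber: Weber 18–7.
Ruiz vs Hoang: Ruiz wins 13–12.
Ruiz vs Okafor: Okafor, 16–9.
Weber vs Hoang: Weber, 17–8.
Weber–Okafor: Okafor 15–10.
Hoang vs Okafor: Okafor wins 18–7.
Every nominee loses at least once (Dube loses to Weber; Ruiz loses to Dube; Weber loses to Okafor; Hoang loses to Dube; Okafor loses to Dube). The majority relation contains the cycle Dube → Okafor → Weber → Dube, so there is no Condorcet winner.

none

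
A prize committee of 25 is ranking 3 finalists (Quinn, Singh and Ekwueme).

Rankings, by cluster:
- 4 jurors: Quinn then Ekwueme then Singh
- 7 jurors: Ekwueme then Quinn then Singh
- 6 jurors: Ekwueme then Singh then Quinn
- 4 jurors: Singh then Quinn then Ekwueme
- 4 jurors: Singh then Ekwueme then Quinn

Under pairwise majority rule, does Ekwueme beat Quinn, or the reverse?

Ballots ranking Ekwueme above Quinn: 7 + 6 + 4 = 17.
Ballots ranking Quinn above Ekwueme: 25 − 17 = 8.
Ekwueme wins the head-to-head 17–8.

Ekwueme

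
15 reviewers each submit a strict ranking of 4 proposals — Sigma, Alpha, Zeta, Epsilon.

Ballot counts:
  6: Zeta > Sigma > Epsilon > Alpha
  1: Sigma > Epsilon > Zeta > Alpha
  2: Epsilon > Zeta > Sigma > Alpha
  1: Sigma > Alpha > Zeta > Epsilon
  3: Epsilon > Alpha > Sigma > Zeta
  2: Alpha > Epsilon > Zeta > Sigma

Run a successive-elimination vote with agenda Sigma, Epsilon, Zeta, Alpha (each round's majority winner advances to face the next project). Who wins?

Zeta

Round 1: Sigma vs Epsilon — 8–7, Sigma advances.
Round 2: Sigma vs Zeta — 5–10, Zeta advances.
Round 3: Zeta vs Alpha — 9–6, Zeta advances.
The agenda winner is Zeta.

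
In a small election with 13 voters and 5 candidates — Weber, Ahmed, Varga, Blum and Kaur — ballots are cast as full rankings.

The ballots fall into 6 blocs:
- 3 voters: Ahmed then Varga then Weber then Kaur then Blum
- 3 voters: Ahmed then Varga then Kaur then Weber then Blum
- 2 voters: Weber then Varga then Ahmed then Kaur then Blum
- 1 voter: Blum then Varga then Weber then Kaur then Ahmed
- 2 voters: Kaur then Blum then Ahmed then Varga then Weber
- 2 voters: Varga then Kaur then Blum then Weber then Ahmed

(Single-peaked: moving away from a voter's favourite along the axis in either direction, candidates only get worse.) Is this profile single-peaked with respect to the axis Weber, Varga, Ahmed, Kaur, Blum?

no

Axis positions: Weber=1, Varga=2, Ahmed=3, Kaur=4, Blum=5.
Bloc 1 (peak Ahmed at position 3): ranking walks positions 3-2-1-4-5, expanding outward from the peak — single-peaked.
Bloc 2 (peak Ahmed at position 3): ranking walks positions 3-2-4-1-5, expanding outward from the peak — single-peaked.
Bloc 3 (peak Weber at position 1): ranking walks positions 1-2-3-4-5, expanding outward from the peak — single-peaked.
Bloc 4: ranking walks positions 5-2-1-4-3; Varga is ranked above Kaur even though Kaur lies between Varga and the peak Blum on the axis — preferences dip and rise again. Not single-peaked.
Bloc 5 (peak Kaur at position 4): ranking walks positions 4-5-3-2-1, expanding outward from the peak — single-peaked.
Bloc 6: ranking walks positions 2-4-5-1-3; Kaur is ranked above Ahmed even though Ahmed lies between Kaur and the peak Varga on the axis — preferences dip and rise again. Not single-peaked.
Bloc 4 violates single-peakedness, so the profile is not single-peaked on this axis.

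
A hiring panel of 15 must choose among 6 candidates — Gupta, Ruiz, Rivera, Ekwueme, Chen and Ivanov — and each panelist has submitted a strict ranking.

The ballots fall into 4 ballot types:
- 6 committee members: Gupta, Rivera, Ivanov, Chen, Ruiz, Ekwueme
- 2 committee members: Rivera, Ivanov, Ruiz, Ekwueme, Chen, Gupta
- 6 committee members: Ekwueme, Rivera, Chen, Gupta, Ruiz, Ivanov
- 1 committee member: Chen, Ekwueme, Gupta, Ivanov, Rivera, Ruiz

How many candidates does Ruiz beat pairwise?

1

Ruiz against each rival (15 committee members):
Ruiz vs Gupta: 2 for Ruiz, 13 for Gupta — Gupta by 13–2.
Ruiz vs Rivera: Ruiz is ranked higher on 0 ballots, Rivera on 15. Rivera wins 15–0.
Ruiz vs Ekwueme: Ruiz, 8–7.
Ruiz vs Chen: Chen wins 13–2.
Ruiz vs Ivanov: Ruiz preferred on 6 ballots; Ivanov wins 9–6.
Ruiz beats Ekwueme; loses to Gupta, Rivera, Chen, Ivanov — 1 pairwise win.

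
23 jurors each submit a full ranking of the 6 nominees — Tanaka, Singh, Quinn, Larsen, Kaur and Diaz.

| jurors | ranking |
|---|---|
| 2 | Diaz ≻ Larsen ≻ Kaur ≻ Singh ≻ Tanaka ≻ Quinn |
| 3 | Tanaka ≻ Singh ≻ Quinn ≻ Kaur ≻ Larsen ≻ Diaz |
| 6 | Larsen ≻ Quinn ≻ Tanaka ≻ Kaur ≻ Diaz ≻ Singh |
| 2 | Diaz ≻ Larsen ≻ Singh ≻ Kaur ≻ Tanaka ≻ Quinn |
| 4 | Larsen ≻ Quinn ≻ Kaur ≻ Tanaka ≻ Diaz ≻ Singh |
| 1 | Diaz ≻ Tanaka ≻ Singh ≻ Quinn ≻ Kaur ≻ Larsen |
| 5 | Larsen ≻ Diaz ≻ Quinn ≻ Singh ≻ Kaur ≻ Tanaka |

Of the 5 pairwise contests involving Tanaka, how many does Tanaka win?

2

Tanaka against each rival (23 jurors):
Tanaka–Singh: Tanaka 14–9.
Tanaka–Quinn: Quinn 15–8.
Tanaka–Larsen: Larsen 19–4.
Tanaka vs Kaur: Tanaka is ranked higher on 3+6+1 = 10 ballots, Kaur on 13. Kaur wins 13–10.
Tanaka vs Diaz: 13 to 10, Tanaka.
Tanaka beats Singh, Diaz; loses to Quinn, Larsen, Kaur — 2 pairwise wins.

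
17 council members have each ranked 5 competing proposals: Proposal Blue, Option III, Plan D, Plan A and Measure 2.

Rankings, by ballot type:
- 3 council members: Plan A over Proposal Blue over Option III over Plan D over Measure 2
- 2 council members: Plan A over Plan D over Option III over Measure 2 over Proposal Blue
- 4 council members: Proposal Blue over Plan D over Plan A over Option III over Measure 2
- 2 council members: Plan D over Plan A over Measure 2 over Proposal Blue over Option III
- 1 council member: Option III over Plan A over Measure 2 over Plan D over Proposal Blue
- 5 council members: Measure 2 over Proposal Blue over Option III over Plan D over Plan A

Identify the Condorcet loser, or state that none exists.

Head-to-head results (17 council members):
Proposal Blue vs Option III: Proposal Blue wins 14–3.
Proposal Blue vs Plan D: 12 to 5, Proposal Blue.
Proposal Blue vs Plan A: Proposal Blue wins 9–8.
Proposal Blue–Measure 2: Measure 2 10–7.
Option III vs Plan D: Option III wins 9–8.
Option III vs Plan A: Option III preferred on 1+5 = 6 ballots; Plan A wins 11–6.
Option III vs Measure 2: Option III wins 10–7.
Plan D vs Plan A: 11 to 6, Plan D.
Plan D–Measure 2: Plan D 11–6.
Plan A–Measure 2: Plan A 12–5.
No option is winless: Proposal Blue beats Option III; Option III beats Plan D; Plan D beats Plan A; Plan A beats Option III; Measure 2 beats Proposal Blue. There is no Condorcet loser.

none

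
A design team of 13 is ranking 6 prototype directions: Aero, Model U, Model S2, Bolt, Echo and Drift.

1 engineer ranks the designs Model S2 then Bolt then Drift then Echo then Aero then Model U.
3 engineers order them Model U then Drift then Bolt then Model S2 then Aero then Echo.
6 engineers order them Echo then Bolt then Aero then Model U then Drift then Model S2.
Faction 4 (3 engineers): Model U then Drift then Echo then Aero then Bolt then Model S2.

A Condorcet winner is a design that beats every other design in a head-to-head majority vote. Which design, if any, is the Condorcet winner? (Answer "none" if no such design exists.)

none

Head-to-head results (13 engineers):
Aero vs Model U: Aero, 7–6.
Aero vs Model S2: Aero wins 9–4.
Aero vs Bolt: Bolt, 10–3.
Aero vs Echo: Echo, 10–3.
Aero vs Drift: Drift wins 7–6.
Model U–Model S2: Model U 12–1.
Model U vs Bolt: Bolt wins 7–6.
Model U–Echo: Echo 7–6.
Model U vs Drift: Model U wins 12–1.
Model S2 vs Bolt: Bolt wins 12–1.
Model S2 vs Echo: Echo, 9–4.
Model S2 vs Drift: Drift wins 12–1.
Bolt–Echo: Echo 9–4.
Bolt vs Drift: Bolt, 7–6.
Echo–Drift: Drift 7–6.
Every design loses at least once (Aero loses to Bolt; Model U loses to Aero; Model S2 loses to Aero; Bolt loses to Echo; Echo loses to Drift; Drift loses to Model U). The majority relation contains the cycle Aero beats Model U beats Drift beats Aero, so there is no Condorcet winner.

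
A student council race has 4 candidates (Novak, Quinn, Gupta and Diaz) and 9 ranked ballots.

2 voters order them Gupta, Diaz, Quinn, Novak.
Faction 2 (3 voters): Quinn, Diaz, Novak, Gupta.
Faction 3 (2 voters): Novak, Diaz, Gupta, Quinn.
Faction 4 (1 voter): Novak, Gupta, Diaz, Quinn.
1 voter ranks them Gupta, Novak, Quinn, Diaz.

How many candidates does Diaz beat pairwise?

Diaz against each rival (9 voters):
Diaz vs Novak: 2+3 = 5 for Diaz, 4 for Novak — Diaz by 5–4.
Diaz vs Quinn: Diaz wins 5–4.
Diaz vs Gupta: Diaz wins 5–4.
Diaz beats Novak, Quinn, Gupta — 3 pairwise wins.

3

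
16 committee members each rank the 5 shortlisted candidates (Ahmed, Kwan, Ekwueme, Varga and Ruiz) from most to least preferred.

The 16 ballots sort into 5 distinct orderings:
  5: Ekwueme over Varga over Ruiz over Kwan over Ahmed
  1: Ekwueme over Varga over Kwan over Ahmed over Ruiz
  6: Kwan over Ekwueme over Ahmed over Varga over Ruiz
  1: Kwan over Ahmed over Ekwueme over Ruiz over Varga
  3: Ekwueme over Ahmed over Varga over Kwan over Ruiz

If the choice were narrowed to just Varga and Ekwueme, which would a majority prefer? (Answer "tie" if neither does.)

No ballot ranks Varga above Ekwueme: 0.
Ballots ranking Ekwueme above Varga: 16 − 0 = 16.
Ekwueme wins the head-to-head 16–0.

Ekwueme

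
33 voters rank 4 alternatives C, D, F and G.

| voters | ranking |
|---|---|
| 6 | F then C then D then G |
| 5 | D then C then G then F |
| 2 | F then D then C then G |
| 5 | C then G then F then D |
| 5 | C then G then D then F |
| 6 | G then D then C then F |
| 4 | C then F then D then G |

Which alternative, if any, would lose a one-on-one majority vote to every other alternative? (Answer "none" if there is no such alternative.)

none

Head-to-head results (33 voters):
C vs D: C, 20–13.
C vs F: C wins 25–8.
C vs G: C wins 27–6.
D vs F: D is ranked higher on 5+5+6 = 16 ballots, F on 17. F wins 17–16.
D vs G: D preferred on 6+5+2+4 = 17 ballots; D wins 17–16.
F–G: G 21–12.
No alternative is winless: C beats D; D beats G; F beats D; G beats F. There is no Condorcet loser.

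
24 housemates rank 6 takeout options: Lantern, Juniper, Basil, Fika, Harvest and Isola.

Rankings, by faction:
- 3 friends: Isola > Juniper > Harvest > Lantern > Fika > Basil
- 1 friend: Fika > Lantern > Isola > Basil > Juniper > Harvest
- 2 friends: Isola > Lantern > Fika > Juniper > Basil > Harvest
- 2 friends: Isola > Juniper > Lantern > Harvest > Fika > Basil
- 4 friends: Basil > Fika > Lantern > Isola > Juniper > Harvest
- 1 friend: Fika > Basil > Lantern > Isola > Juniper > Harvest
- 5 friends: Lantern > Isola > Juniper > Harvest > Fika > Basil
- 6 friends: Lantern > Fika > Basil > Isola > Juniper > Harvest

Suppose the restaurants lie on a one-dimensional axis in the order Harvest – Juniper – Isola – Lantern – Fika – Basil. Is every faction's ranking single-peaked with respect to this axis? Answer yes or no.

Axis positions: Harvest=1, Juniper=2, Isola=3, Lantern=4, Fika=5, Basil=6.
Faction 1 (peak Isola at position 3): ranking walks positions 3-2-1-4-5-6, expanding outward from the peak — single-peaked.
Faction 2 (peak Fika at position 5): ranking walks positions 5-4-3-6-2-1, expanding outward from the peak — single-peaked.
Faction 3 (peak Isola at position 3): ranking walks positions 3-4-5-2-6-1, expanding outward from the peak — single-peaked.
Faction 4 (peak Isola at position 3): ranking walks positions 3-2-4-1-5-6, expanding outward from the peak — single-peaked.
Faction 5 (peak Basil at position 6): ranking walks positions 6-5-4-3-2-1, expanding outward from the peak — single-peaked.
Faction 6 (peak Fika at position 5): ranking walks positions 5-6-4-3-2-1, expanding outward from the peak — single-peaked.
Faction 7 (peak Lantern at position 4): ranking walks positions 4-3-2-1-5-6, expanding outward from the peak — single-peaked.
Faction 8 (peak Lantern at position 4): ranking walks positions 4-5-6-3-2-1, expanding outward from the peak — single-peaked.
Every ranking is single-peaked on this axis.

yes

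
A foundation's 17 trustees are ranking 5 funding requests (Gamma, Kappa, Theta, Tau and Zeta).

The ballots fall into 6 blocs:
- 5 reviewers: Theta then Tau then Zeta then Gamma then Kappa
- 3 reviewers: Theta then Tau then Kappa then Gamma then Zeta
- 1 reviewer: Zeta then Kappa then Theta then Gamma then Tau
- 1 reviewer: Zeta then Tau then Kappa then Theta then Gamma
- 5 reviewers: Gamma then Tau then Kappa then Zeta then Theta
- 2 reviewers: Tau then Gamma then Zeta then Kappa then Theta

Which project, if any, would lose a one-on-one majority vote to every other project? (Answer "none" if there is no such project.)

Pairwise majorities:
Gamma vs Kappa: 5+5+2 = 12 for Gamma, 5 for Kappa — Gamma by 12–5.
Gamma vs Theta: Gamma is ranked higher on 5+2 = 7 ballots, Theta on 10. Theta wins 10–7.
Gamma vs Tau: Tau, 11–6.
Gamma vs Zeta: 3+5+2 = 10 for Gamma, 7 for Zeta — Gamma by 10–7.
Kappa vs Theta: Kappa, 9–8.
Kappa vs Tau: Tau wins 16–1.
Kappa vs Zeta: 8 to 9, Zeta.
Theta vs Tau: Theta preferred on 5+3+1 = 9 ballots; Theta wins 9–8.
Theta vs Zeta: Zeta wins 9–8.
Tau vs Zeta: 15 to 2, Tau.
Each project has at least one pairwise win (Gamma beats Kappa; Kappa beats Theta; Theta beats Gamma; Tau beats Gamma; Zeta beats Kappa) — no Condorcet loser.

none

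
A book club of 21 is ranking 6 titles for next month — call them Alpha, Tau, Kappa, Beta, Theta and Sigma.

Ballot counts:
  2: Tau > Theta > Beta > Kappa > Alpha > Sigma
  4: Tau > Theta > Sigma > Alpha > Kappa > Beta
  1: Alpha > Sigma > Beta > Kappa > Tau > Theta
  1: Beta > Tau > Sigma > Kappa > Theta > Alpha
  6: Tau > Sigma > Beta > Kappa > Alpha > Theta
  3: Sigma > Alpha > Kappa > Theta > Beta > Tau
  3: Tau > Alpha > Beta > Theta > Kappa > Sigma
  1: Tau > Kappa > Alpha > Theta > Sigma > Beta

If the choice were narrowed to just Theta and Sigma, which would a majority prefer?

Ballots ranking Theta above Sigma: 2 + 4 + 3 + 1 = 10.
Ballots ranking Sigma above Theta: 21 − 10 = 11.
Sigma wins the head-to-head 11–10.

Sigma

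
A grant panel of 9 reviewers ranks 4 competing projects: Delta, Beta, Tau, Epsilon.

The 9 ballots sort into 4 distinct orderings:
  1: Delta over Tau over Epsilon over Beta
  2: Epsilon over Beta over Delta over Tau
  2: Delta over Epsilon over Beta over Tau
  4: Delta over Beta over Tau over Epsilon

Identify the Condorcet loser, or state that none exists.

Pairwise majorities:
Delta vs Beta: 7 to 2, Delta.
Delta vs Tau: Delta, 9–0.
Delta vs Epsilon: Delta preferred on 1+2+4 = 7 ballots; Delta wins 7–2.
Beta vs Tau: Beta is ranked higher on 2+2+4 = 8 ballots, Tau on 1. Beta wins 8–1.
Beta–Epsilon: Epsilon 5–4.
Tau–Epsilon: Tau 5–4.
No project is winless: Delta beats Beta; Beta beats Tau; Tau beats Epsilon; Epsilon beats Beta. There is no Condorcet loser.

none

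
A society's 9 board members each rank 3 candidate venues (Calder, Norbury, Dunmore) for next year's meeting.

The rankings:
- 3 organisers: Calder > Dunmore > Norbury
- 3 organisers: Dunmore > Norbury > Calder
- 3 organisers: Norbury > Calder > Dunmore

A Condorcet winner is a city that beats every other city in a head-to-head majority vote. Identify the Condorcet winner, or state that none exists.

none

Pairwise majorities:
Calder vs Norbury: Calder is ranked higher on 3 ballots, Norbury on 6. Norbury wins 6–3.
Calder vs Dunmore: 6 to 3, Calder.
Norbury vs Dunmore: Norbury is ranked higher on 3 ballots, Dunmore on 6. Dunmore wins 6–3.
No city is unbeaten: Calder loses to Norbury; Norbury loses to Dunmore; Dunmore loses to Calder. In particular Calder → Dunmore → Norbury → Calder is a majority cycle — no Condorcet winner exists.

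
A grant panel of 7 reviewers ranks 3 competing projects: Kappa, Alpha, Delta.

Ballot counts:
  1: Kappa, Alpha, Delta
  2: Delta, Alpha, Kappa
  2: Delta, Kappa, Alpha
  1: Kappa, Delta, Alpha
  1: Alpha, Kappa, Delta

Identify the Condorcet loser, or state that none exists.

Alpha

Pairwise majorities:
Kappa vs Alpha: Kappa is ranked higher on 1+2+1 = 4 ballots, Alpha on 3. Kappa wins 4–3.
Kappa vs Delta: 1+1+1 = 3 for Kappa, 4 for Delta — Delta by 4–3.
Alpha vs Delta: Alpha is ranked higher on 1+1 = 2 ballots, Delta on 5. Delta wins 5–2.
Alpha loses to every other project — it is the Condorcet loser.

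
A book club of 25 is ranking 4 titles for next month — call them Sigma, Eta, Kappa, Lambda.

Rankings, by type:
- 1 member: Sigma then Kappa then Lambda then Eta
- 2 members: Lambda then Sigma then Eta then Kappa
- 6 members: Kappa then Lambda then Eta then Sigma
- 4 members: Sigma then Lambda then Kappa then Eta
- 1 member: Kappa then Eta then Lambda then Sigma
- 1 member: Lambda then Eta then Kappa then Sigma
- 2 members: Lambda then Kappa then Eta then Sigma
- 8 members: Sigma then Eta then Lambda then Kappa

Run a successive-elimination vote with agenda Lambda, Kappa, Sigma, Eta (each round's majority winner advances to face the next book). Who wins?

Round 1: Lambda vs Kappa — 17–8, Lambda advances.
Round 2: Lambda vs Sigma — 12–13, Sigma advances.
Round 3: Sigma vs Eta — 15–10, Sigma advances.
The agenda winner is Sigma.

Sigma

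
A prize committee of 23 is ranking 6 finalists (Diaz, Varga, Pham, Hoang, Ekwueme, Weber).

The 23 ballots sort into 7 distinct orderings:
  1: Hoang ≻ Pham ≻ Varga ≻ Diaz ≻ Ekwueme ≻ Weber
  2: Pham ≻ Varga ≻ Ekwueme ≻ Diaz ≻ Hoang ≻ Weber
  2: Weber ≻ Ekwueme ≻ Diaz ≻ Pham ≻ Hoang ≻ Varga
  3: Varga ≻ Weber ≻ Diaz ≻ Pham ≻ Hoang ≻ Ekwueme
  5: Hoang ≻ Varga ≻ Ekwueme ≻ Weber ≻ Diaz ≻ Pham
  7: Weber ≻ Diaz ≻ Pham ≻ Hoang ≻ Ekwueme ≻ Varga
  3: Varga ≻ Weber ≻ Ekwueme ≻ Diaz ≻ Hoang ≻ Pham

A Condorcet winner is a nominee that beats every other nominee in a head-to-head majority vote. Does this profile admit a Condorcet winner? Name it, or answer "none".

none

Head-to-head results (23 jurors):
Diaz vs Varga: Varga, 14–9.
Diaz–Pham: Diaz 20–3.
Diaz vs Hoang: Diaz wins 17–6.
Diaz vs Ekwueme: Ekwueme, 12–11.
Diaz vs Weber: Weber, 20–3.
Varga–Pham: Pham 12–11.
Varga vs Hoang: Hoang wins 15–8.
Varga–Ekwueme: Varga 14–9.
Varga vs Weber: Varga wins 14–9.
Pham vs Hoang: Pham, 14–9.
Pham–Ekwueme: Pham 13–10.
Pham vs Weber: Weber wins 20–3.
Hoang vs Ekwueme: Hoang wins 16–7.
Hoang vs Weber: Weber, 15–8.
Ekwueme vs Weber: Weber wins 15–8.
No nominee is unbeaten: Diaz loses to Varga; Varga loses to Pham; Pham loses to Diaz; Hoang loses to Diaz; Ekwueme loses to Varga; Weber loses to Varga. In particular Diaz → Pham → Varga → Diaz is a majority cycle — no Condorcet winner exists.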